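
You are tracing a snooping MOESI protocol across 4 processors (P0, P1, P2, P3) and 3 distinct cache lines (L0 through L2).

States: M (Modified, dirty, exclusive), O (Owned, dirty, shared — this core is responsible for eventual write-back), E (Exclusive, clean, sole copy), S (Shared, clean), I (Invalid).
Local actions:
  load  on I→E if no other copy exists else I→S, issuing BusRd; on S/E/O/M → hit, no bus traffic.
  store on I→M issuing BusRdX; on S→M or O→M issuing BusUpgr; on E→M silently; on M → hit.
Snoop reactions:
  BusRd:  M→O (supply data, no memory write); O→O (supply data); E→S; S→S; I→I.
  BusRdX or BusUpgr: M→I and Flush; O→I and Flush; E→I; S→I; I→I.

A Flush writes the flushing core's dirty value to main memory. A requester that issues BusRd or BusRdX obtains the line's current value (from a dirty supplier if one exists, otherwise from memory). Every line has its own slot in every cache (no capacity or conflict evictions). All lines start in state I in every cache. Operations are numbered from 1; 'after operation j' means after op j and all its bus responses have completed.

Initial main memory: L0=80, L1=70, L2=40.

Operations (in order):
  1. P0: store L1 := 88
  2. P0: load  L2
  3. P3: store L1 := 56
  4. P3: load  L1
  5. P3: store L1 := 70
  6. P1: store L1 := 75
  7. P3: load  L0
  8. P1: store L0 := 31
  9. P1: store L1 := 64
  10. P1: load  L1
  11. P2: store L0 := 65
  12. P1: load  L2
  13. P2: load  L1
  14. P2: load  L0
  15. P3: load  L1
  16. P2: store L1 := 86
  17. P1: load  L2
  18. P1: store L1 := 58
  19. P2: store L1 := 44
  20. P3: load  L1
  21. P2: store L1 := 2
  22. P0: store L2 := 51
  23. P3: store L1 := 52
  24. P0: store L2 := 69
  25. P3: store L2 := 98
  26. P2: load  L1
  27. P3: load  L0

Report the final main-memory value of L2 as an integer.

memory[L2] = 69

[1] P0: store L1 := 88 | P0:M(88), P1:I, P2:I, P3:I | bus: BusRdX
[2] P0: load  L2 | P0:E(40), P1:I, P2:I, P3:I | bus: BusRd
[3] P3: store L1 := 56 | P0:I, P1:I, P2:I, P3:M(56) | bus: BusRdX,Flush
[4] P3: load  L1 | P0:I, P1:I, P2:I, P3:M(56) | bus: none
[5] P3: store L1 := 70 | P0:I, P1:I, P2:I, P3:M(70) | bus: none
[6] P1: store L1 := 75 | P0:I, P1:M(75), P2:I, P3:I | bus: BusRdX,Flush
[7] P3: load  L0 | P0:I, P1:I, P2:I, P3:E(80) | bus: BusRd
[8] P1: store L0 := 31 | P0:I, P1:M(31), P2:I, P3:I | bus: BusRdX
[9] P1: store L1 := 64 | P0:I, P1:M(64), P2:I, P3:I | bus: none
[10] P1: load  L1 | P0:I, P1:M(64), P2:I, P3:I | bus: none
[11] P2: store L0 := 65 | P0:I, P1:I, P2:M(65), P3:I | bus: BusRdX,Flush
[12] P1: load  L2 | P0:S(40), P1:S(40), P2:I, P3:I | bus: BusRd
[13] P2: load  L1 | P0:I, P1:O(64), P2:S(64), P3:I | bus: BusRd
[14] P2: load  L0 | P0:I, P1:I, P2:M(65), P3:I | bus: none
[15] P3: load  L1 | P0:I, P1:O(64), P2:S(64), P3:S(64) | bus: BusRd
[16] P2: store L1 := 86 | P0:I, P1:I, P2:M(86), P3:I | bus: BusUpgr,Flush
[17] P1: load  L2 | P0:S(40), P1:S(40), P2:I, P3:I | bus: none
[18] P1: store L1 := 58 | P0:I, P1:M(58), P2:I, P3:I | bus: BusRdX,Flush
[19] P2: store L1 := 44 | P0:I, P1:I, P2:M(44), P3:I | bus: BusRdX,Flush
[20] P3: load  L1 | P0:I, P1:I, P2:O(44), P3:S(44) | bus: BusRd
[21] P2: store L1 := 2 | P0:I, P1:I, P2:M(2), P3:I | bus: BusUpgr
[22] P0: store L2 := 51 | P0:M(51), P1:I, P2:I, P3:I | bus: BusUpgr
[23] P3: store L1 := 52 | P0:I, P1:I, P2:I, P3:M(52) | bus: BusRdX,Flush
[24] P0: store L2 := 69 | P0:M(69), P1:I, P2:I, P3:I | bus: none
[25] P3: store L2 := 98 | P0:I, P1:I, P2:I, P3:M(98) | bus: BusRdX,Flush
[26] P2: load  L1 | P0:I, P1:I, P2:S(52), P3:O(52) | bus: BusRd
[27] P3: load  L0 | P0:I, P1:I, P2:O(65), P3:S(65) | bus: BusRd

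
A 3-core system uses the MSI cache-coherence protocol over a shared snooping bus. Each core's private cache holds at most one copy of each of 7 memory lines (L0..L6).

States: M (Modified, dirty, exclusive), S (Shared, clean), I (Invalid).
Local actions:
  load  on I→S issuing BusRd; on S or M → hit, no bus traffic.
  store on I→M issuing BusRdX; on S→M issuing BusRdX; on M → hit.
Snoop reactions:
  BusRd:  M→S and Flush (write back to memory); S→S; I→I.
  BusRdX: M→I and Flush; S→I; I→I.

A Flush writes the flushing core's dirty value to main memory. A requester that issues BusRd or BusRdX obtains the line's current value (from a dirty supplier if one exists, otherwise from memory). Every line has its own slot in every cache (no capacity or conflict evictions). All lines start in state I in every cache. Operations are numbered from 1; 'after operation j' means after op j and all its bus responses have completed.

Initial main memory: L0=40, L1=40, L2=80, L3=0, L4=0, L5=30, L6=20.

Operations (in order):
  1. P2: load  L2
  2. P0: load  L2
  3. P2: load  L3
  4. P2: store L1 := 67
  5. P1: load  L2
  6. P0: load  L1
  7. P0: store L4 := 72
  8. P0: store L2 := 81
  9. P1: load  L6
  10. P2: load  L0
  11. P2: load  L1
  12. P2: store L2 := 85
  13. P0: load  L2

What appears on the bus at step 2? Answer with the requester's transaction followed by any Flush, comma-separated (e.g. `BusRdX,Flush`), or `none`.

  op1 P2: load  L2 → I/I/S on L2; bus BusRd; mem=80
  op2 P0: load  L2 → S/I/S on L2; bus BusRd; mem=80
  op3 P2: load  L3 → I/I/S on L3; bus BusRd; mem=0
  op4 P2: store L1 := 67 → I/I/M on L1; bus BusRdX; mem=40
  op5 P1: load  L2 → S/S/S on L2; bus BusRd; mem=80
  op6 P0: load  L1 → S/I/S on L1; bus BusRd Flush; mem=67
  op7 P0: store L4 := 72 → M/I/I on L4; bus BusRdX; mem=0
  op8 P0: store L2 := 81 → M/I/I on L2; bus BusRdX; mem=80
  op9 P1: load  L6 → I/S/I on L6; bus BusRd; mem=20
  op10 P2: load  L0 → I/I/S on L0; bus BusRd; mem=40
  op11 P2: load  L1 → S/I/S on L1; bus (none); mem=67
  op12 P2: store L2 := 85 → I/I/M on L2; bus BusRdX Flush; mem=81
  op13 P0: load  L2 → S/I/S on L2; bus BusRd Flush; mem=85

bus = BusRd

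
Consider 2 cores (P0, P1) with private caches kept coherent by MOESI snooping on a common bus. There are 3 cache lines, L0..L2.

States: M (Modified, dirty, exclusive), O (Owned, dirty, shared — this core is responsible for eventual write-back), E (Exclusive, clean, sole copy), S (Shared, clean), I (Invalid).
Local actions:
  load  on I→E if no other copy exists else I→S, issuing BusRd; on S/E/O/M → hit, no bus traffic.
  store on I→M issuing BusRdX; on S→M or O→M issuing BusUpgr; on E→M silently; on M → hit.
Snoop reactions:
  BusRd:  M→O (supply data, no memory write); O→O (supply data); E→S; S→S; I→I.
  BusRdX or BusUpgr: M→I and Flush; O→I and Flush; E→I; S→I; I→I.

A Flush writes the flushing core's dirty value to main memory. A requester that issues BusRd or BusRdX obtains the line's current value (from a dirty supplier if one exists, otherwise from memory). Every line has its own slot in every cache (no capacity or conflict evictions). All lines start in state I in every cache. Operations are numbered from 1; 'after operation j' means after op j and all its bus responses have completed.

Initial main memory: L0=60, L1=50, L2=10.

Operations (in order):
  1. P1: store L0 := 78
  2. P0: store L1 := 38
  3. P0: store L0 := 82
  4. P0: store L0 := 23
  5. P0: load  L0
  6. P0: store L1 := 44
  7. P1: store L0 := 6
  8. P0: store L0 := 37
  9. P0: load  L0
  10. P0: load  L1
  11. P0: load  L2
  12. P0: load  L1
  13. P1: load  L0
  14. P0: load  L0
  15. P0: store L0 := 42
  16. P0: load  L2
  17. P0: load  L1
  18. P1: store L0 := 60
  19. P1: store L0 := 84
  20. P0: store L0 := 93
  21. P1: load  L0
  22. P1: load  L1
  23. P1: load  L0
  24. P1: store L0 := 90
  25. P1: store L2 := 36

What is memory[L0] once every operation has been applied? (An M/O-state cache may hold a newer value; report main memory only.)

  op1 P1: store L0 := 78 → I/M on L0; bus BusRdX; mem=60
  op2 P0: store L1 := 38 → M/I on L1; bus BusRdX; mem=50
  op3 P0: store L0 := 82 → M/I on L0; bus BusRdX Flush; mem=78
  op4 P0: store L0 := 23 → M/I on L0; bus (none); mem=78
  op5 P0: load  L0 → M/I on L0; bus (none); mem=78
  op6 P0: store L1 := 44 → M/I on L1; bus (none); mem=50
  op7 P1: store L0 := 6 → I/M on L0; bus BusRdX Flush; mem=23
  op8 P0: store L0 := 37 → M/I on L0; bus BusRdX Flush; mem=6
  op9 P0: load  L0 → M/I on L0; bus (none); mem=6
  op10 P0: load  L1 → M/I on L1; bus (none); mem=50
  op11 P0: load  L2 → E/I on L2; bus BusRd; mem=10
  op12 P0: load  L1 → M/I on L1; bus (none); mem=50
  op13 P1: load  L0 → O/S on L0; bus BusRd; mem=6
  op14 P0: load  L0 → O/S on L0; bus (none); mem=6
  op15 P0: store L0 := 42 → M/I on L0; bus BusUpgr; mem=6
  op16 P0: load  L2 → E/I on L2; bus (none); mem=10
  op17 P0: load  L1 → M/I on L1; bus (none); mem=50
  op18 P1: store L0 := 60 → I/M on L0; bus BusRdX Flush; mem=42
  op19 P1: store L0 := 84 → I/M on L0; bus (none); mem=42
  op20 P0: store L0 := 93 → M/I on L0; bus BusRdX Flush; mem=84
  op21 P1: load  L0 → O/S on L0; bus BusRd; mem=84
  op22 P1: load  L1 → O/S on L1; bus BusRd; mem=50
  op23 P1: load  L0 → O/S on L0; bus (none); mem=84
  op24 P1: store L0 := 90 → I/M on L0; bus BusUpgr Flush; mem=93
  op25 P1: store L2 := 36 → I/M on L2; bus BusRdX; mem=10

memory[L0] = 93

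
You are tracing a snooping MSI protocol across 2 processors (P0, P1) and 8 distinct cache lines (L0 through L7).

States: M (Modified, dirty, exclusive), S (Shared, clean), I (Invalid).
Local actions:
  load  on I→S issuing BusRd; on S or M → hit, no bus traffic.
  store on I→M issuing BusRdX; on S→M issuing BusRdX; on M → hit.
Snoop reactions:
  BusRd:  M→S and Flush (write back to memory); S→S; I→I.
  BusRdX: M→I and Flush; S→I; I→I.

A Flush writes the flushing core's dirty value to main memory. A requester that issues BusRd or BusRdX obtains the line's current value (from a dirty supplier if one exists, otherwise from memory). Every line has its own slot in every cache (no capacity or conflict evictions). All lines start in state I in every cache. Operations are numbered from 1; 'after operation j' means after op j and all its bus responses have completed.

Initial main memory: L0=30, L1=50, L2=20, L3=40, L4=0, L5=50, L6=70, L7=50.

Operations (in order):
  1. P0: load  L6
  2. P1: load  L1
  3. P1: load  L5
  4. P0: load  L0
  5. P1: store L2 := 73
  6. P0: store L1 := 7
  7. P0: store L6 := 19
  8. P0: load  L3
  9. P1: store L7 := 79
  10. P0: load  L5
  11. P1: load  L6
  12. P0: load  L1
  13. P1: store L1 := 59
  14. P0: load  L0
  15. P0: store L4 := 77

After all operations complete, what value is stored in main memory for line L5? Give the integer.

step 1: P0: load  L6  ⟶  SI  (L6)  txn=BusRd  M[L6]=70
step 2: P1: load  L1  ⟶  IS  (L1)  txn=BusRd  M[L1]=50
step 3: P1: load  L5  ⟶  IS  (L5)  txn=BusRd  M[L5]=50
step 4: P0: load  L0  ⟶  SI  (L0)  txn=BusRd  M[L0]=30
step 5: P1: store L2 := 73  ⟶  IM  (L2)  txn=BusRdX  M[L2]=20
step 6: P0: store L1 := 7  ⟶  MI  (L1)  txn=BusRdX  M[L1]=50
step 7: P0: store L6 := 19  ⟶  MI  (L6)  txn=BusRdX  M[L6]=70
step 8: P0: load  L3  ⟶  SI  (L3)  txn=BusRd  M[L3]=40
step 9: P1: store L7 := 79  ⟶  IM  (L7)  txn=BusRdX  M[L7]=50
step 10: P0: load  L5  ⟶  SS  (L5)  txn=BusRd  M[L5]=50
step 11: P1: load  L6  ⟶  SS  (L6)  txn=BusRd+Flush  M[L6]=19
step 12: P0: load  L1  ⟶  MI  (L1)  txn=∅  M[L1]=50
step 13: P1: store L1 := 59  ⟶  IM  (L1)  txn=BusRdX+Flush  M[L1]=7
step 14: P0: load  L0  ⟶  SI  (L0)  txn=∅  M[L0]=30
step 15: P0: store L4 := 77  ⟶  MI  (L4)  txn=BusRdX  M[L4]=0

memory[L5] = 50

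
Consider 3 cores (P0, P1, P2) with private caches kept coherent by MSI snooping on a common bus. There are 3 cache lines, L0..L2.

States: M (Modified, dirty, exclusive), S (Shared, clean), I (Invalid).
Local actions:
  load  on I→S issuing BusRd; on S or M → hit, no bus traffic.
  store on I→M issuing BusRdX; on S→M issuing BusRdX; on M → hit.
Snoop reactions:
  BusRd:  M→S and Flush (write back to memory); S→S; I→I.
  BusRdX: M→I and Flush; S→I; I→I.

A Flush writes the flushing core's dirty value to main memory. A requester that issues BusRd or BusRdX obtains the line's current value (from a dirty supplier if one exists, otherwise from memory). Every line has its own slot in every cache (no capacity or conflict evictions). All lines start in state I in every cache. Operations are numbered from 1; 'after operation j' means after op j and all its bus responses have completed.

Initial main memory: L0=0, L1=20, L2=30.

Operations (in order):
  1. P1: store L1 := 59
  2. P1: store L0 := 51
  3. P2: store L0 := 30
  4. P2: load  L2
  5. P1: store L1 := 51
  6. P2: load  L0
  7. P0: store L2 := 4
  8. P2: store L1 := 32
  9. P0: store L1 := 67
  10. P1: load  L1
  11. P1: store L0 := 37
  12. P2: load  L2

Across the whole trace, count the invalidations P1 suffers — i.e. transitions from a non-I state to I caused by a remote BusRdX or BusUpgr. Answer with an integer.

invalidations = 2

step 1: P1: store L1 := 59  ⟶  IMI  (L1)  txn=BusRdX  M[L1]=20
step 2: P1: store L0 := 51  ⟶  IMI  (L0)  txn=BusRdX  M[L0]=0
step 3: P2: store L0 := 30  ⟶  IIM  (L0)  txn=BusRdX+Flush  M[L0]=51
step 4: P2: load  L2  ⟶  IIS  (L2)  txn=BusRd  M[L2]=30
step 5: P1: store L1 := 51  ⟶  IMI  (L1)  txn=∅  M[L1]=20
step 6: P2: load  L0  ⟶  IIM  (L0)  txn=∅  M[L0]=51
step 7: P0: store L2 := 4  ⟶  MII  (L2)  txn=BusRdX  M[L2]=30
step 8: P2: store L1 := 32  ⟶  IIM  (L1)  txn=BusRdX+Flush  M[L1]=51
step 9: P0: store L1 := 67  ⟶  MII  (L1)  txn=BusRdX+Flush  M[L1]=32
step 10: P1: load  L1  ⟶  SSI  (L1)  txn=BusRd+Flush  M[L1]=67
step 11: P1: store L0 := 37  ⟶  IMI  (L0)  txn=BusRdX+Flush  M[L0]=30
step 12: P2: load  L2  ⟶  SIS  (L2)  txn=BusRd+Flush  M[L2]=4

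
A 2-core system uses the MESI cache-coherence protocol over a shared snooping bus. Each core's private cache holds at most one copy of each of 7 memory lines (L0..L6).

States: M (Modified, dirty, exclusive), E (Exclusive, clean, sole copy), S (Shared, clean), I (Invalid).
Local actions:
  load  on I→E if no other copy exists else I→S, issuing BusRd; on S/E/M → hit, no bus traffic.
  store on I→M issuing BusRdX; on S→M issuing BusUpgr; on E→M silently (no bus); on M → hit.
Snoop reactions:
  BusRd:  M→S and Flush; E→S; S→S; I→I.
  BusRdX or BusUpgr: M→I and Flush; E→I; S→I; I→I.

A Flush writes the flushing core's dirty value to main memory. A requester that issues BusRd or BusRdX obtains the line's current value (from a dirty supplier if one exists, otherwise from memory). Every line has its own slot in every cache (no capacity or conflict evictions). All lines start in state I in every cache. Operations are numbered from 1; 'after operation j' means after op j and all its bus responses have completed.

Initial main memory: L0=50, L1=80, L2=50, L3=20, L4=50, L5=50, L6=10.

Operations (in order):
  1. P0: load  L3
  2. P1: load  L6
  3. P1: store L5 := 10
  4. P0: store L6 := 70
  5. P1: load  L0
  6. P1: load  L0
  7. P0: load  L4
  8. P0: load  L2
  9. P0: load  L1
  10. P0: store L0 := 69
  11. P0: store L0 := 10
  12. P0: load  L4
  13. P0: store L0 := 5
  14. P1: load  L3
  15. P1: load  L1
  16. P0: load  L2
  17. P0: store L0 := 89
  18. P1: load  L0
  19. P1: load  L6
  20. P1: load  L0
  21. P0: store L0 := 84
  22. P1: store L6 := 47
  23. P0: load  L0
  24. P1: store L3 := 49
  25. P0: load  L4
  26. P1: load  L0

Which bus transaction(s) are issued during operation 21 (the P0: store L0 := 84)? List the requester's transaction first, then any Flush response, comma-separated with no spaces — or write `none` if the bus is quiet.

[1] P0: load  L3 | P0:E(20), P1:I | bus: BusRd
[2] P1: load  L6 | P0:I, P1:E(10) | bus: BusRd
[3] P1: store L5 := 10 | P0:I, P1:M(10) | bus: BusRdX
[4] P0: store L6 := 70 | P0:M(70), P1:I | bus: BusRdX
[5] P1: load  L0 | P0:I, P1:E(50) | bus: BusRd
[6] P1: load  L0 | P0:I, P1:E(50) | bus: none
[7] P0: load  L4 | P0:E(50), P1:I | bus: BusRd
[8] P0: load  L2 | P0:E(50), P1:I | bus: BusRd
[9] P0: load  L1 | P0:E(80), P1:I | bus: BusRd
[10] P0: store L0 := 69 | P0:M(69), P1:I | bus: BusRdX
[11] P0: store L0 := 10 | P0:M(10), P1:I | bus: none
[12] P0: load  L4 | P0:E(50), P1:I | bus: none
[13] P0: store L0 := 5 | P0:M(5), P1:I | bus: none
[14] P1: load  L3 | P0:S(20), P1:S(20) | bus: BusRd
[15] P1: load  L1 | P0:S(80), P1:S(80) | bus: BusRd
[16] P0: load  L2 | P0:E(50), P1:I | bus: none
[17] P0: store L0 := 89 | P0:M(89), P1:I | bus: none
[18] P1: load  L0 | P0:S(89), P1:S(89) | bus: BusRd,Flush
[19] P1: load  L6 | P0:S(70), P1:S(70) | bus: BusRd,Flush
[20] P1: load  L0 | P0:S(89), P1:S(89) | bus: none
[21] P0: store L0 := 84 | P0:M(84), P1:I | bus: BusUpgr
[22] P1: store L6 := 47 | P0:I, P1:M(47) | bus: BusUpgr
[23] P0: load  L0 | P0:M(84), P1:I | bus: none
[24] P1: store L3 := 49 | P0:I, P1:M(49) | bus: BusUpgr
[25] P0: load  L4 | P0:E(50), P1:I | bus: none
[26] P1: load  L0 | P0:S(84), P1:S(84) | bus: BusRd,Flush

bus = BusUpgr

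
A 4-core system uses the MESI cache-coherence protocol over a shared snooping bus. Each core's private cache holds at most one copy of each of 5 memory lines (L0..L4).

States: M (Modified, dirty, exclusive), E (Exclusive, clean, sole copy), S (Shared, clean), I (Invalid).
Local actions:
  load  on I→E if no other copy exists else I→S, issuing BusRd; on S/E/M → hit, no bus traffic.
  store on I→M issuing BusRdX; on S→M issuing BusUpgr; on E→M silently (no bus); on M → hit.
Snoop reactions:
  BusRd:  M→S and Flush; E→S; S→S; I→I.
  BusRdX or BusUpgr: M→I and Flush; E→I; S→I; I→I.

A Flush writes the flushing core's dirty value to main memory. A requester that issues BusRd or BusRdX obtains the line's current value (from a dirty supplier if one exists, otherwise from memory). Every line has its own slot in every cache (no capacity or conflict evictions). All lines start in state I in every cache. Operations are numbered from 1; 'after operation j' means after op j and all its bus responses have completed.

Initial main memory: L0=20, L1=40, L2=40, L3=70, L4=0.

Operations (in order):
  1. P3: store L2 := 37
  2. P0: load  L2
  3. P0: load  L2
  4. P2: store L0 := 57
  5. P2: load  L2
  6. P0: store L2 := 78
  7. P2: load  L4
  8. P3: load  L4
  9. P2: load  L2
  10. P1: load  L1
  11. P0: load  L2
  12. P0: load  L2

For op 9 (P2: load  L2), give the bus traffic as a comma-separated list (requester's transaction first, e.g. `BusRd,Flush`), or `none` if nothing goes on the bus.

bus = BusRd,Flush

  op1 P3: store L2 := 37 → I/I/I/M on L2; bus BusRdX; mem=40
  op2 P0: load  L2 → S/I/I/S on L2; bus BusRd Flush; mem=37
  op3 P0: load  L2 → S/I/I/S on L2; bus (none); mem=37
  op4 P2: store L0 := 57 → I/I/M/I on L0; bus BusRdX; mem=20
  op5 P2: load  L2 → S/I/S/S on L2; bus BusRd; mem=37
  op6 P0: store L2 := 78 → M/I/I/I on L2; bus BusUpgr; mem=37
  op7 P2: load  L4 → I/I/E/I on L4; bus BusRd; mem=0
  op8 P3: load  L4 → I/I/S/S on L4; bus BusRd; mem=0
  op9 P2: load  L2 → S/I/S/I on L2; bus BusRd Flush; mem=78
  op10 P1: load  L1 → I/E/I/I on L1; bus BusRd; mem=40
  op11 P0: load  L2 → S/I/S/I on L2; bus (none); mem=78
  op12 P0: load  L2 → S/I/S/I on L2; bus (none); mem=78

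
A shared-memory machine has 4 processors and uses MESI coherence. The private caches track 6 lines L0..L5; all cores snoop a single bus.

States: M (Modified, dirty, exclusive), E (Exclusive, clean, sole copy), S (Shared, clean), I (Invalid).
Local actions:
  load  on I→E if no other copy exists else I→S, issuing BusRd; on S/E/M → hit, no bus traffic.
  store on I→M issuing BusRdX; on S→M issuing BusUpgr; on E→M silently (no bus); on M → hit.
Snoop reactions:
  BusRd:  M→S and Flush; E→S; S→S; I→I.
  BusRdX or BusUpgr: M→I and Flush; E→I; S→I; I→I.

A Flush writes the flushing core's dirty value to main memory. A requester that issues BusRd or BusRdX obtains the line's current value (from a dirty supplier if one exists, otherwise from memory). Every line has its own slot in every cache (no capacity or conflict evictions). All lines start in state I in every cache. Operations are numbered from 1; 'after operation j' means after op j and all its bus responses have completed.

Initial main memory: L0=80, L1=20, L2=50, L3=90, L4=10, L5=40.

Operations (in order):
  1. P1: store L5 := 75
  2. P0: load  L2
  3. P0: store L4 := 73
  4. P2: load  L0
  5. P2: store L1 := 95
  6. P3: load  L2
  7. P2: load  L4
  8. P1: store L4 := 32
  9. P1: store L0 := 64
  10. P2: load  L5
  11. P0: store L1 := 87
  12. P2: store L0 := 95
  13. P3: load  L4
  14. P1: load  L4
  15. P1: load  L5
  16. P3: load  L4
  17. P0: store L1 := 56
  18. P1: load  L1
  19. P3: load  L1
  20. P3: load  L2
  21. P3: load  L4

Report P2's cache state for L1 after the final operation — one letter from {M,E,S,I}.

1. P1: store L5 := 75  bus=[BusRdX]  L5: P0=I P1=M P2=I P3=I  mem[L5]=40
2. P0: load  L2  bus=[BusRd]  L2: P0=E P1=I P2=I P3=I  mem[L2]=50
3. P0: store L4 := 73  bus=[BusRdX]  L4: P0=M P1=I P2=I P3=I  mem[L4]=10
4. P2: load  L0  bus=[BusRd]  L0: P0=I P1=I P2=E P3=I  mem[L0]=80
5. P2: store L1 := 95  bus=[BusRdX]  L1: P0=I P1=I P2=M P3=I  mem[L1]=20
6. P3: load  L2  bus=[BusRd]  L2: P0=S P1=I P2=I P3=S  mem[L2]=50
7. P2: load  L4  bus=[BusRd,Flush]  L4: P0=S P1=I P2=S P3=I  mem[L4]=73
8. P1: store L4 := 32  bus=[BusRdX]  L4: P0=I P1=M P2=I P3=I  mem[L4]=73
9. P1: store L0 := 64  bus=[BusRdX]  L0: P0=I P1=M P2=I P3=I  mem[L0]=80
10. P2: load  L5  bus=[BusRd,Flush]  L5: P0=I P1=S P2=S P3=I  mem[L5]=75
11. P0: store L1 := 87  bus=[BusRdX,Flush]  L1: P0=M P1=I P2=I P3=I  mem[L1]=95
12. P2: store L0 := 95  bus=[BusRdX,Flush]  L0: P0=I P1=I P2=M P3=I  mem[L0]=64
13. P3: load  L4  bus=[BusRd,Flush]  L4: P0=I P1=S P2=I P3=S  mem[L4]=32
14. P1: load  L4  bus=[-]  L4: P0=I P1=S P2=I P3=S  mem[L4]=32
15. P1: load  L5  bus=[-]  L5: P0=I P1=S P2=S P3=I  mem[L5]=75
16. P3: load  L4  bus=[-]  L4: P0=I P1=S P2=I P3=S  mem[L4]=32
17. P0: store L1 := 56  bus=[-]  L1: P0=M P1=I P2=I P3=I  mem[L1]=95
18. P1: load  L1  bus=[BusRd,Flush]  L1: P0=S P1=S P2=I P3=I  mem[L1]=56
19. P3: load  L1  bus=[BusRd]  L1: P0=S P1=S P2=I P3=S  mem[L1]=56
20. P3: load  L2  bus=[-]  L2: P0=S P1=I P2=I P3=S  mem[L2]=50
21. P3: load  L4  bus=[-]  L4: P0=I P1=S P2=I P3=S  mem[L4]=32

state = I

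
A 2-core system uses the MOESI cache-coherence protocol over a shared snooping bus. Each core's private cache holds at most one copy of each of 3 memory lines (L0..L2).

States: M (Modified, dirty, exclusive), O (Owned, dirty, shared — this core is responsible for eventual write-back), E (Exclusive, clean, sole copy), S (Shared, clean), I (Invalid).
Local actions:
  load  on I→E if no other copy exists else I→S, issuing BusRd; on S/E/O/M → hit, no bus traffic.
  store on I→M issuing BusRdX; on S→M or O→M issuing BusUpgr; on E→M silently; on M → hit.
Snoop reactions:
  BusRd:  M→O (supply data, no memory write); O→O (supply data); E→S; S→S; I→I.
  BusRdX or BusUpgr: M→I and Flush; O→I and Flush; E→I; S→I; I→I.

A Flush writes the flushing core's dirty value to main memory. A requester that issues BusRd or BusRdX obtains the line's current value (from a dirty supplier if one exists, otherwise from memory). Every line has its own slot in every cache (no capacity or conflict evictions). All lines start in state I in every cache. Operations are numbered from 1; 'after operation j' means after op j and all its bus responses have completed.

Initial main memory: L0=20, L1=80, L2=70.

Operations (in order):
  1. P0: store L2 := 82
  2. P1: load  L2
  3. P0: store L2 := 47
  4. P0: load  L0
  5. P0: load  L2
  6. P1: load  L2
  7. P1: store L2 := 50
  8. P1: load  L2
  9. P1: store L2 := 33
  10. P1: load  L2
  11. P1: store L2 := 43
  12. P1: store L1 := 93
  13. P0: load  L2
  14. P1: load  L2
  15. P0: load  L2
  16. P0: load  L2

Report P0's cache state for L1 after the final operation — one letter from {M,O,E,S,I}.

step 1: P0: store L2 := 82  ⟶  MI  (L2)  txn=BusRdX  M[L2]=70
step 2: P1: load  L2  ⟶  OS  (L2)  txn=BusRd  M[L2]=70
step 3: P0: store L2 := 47  ⟶  MI  (L2)  txn=BusUpgr  M[L2]=70
step 4: P0: load  L0  ⟶  EI  (L0)  txn=BusRd  M[L0]=20
step 5: P0: load  L2  ⟶  MI  (L2)  txn=∅  M[L2]=70
step 6: P1: load  L2  ⟶  OS  (L2)  txn=BusRd  M[L2]=70
step 7: P1: store L2 := 50  ⟶  IM  (L2)  txn=BusUpgr+Flush  M[L2]=47
step 8: P1: load  L2  ⟶  IM  (L2)  txn=∅  M[L2]=47
step 9: P1: store L2 := 33  ⟶  IM  (L2)  txn=∅  M[L2]=47
step 10: P1: load  L2  ⟶  IM  (L2)  txn=∅  M[L2]=47
step 11: P1: store L2 := 43  ⟶  IM  (L2)  txn=∅  M[L2]=47
step 12: P1: store L1 := 93  ⟶  IM  (L1)  txn=BusRdX  M[L1]=80
step 13: P0: load  L2  ⟶  SO  (L2)  txn=BusRd  M[L2]=47
step 14: P1: load  L2  ⟶  SO  (L2)  txn=∅  M[L2]=47
step 15: P0: load  L2  ⟶  SO  (L2)  txn=∅  M[L2]=47
step 16: P0: load  L2  ⟶  SO  (L2)  txn=∅  M[L2]=47

state = I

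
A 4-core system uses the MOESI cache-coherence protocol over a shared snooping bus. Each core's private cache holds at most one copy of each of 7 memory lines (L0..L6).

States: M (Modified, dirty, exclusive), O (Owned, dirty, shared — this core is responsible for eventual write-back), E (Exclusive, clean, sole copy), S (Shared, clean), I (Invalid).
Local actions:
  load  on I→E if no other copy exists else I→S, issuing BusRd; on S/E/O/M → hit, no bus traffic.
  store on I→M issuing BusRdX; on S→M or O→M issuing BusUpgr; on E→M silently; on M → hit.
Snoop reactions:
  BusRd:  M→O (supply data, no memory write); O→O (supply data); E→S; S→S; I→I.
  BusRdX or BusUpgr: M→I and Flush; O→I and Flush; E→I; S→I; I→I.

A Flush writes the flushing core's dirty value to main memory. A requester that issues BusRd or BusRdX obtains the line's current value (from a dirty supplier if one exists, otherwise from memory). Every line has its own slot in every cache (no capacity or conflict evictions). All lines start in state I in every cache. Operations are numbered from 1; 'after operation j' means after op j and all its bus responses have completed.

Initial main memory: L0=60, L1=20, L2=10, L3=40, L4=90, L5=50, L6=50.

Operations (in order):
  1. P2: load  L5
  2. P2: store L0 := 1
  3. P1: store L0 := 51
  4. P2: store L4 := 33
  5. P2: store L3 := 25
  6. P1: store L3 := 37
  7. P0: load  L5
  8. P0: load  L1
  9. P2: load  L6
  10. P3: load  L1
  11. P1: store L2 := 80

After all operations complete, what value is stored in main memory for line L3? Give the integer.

1. P2: load  L5  bus=[BusRd]  L5: P0=I P1=I P2=E P3=I  mem[L5]=50
2. P2: store L0 := 1  bus=[BusRdX]  L0: P0=I P1=I P2=M P3=I  mem[L0]=60
3. P1: store L0 := 51  bus=[BusRdX,Flush]  L0: P0=I P1=M P2=I P3=I  mem[L0]=1
4. P2: store L4 := 33  bus=[BusRdX]  L4: P0=I P1=I P2=M P3=I  mem[L4]=90
5. P2: store L3 := 25  bus=[BusRdX]  L3: P0=I P1=I P2=M P3=I  mem[L3]=40
6. P1: store L3 := 37  bus=[BusRdX,Flush]  L3: P0=I P1=M P2=I P3=I  mem[L3]=25
7. P0: load  L5  bus=[BusRd]  L5: P0=S P1=I P2=S P3=I  mem[L5]=50
8. P0: load  L1  bus=[BusRd]  L1: P0=E P1=I P2=I P3=I  mem[L1]=20
9. P2: load  L6  bus=[BusRd]  L6: P0=I P1=I P2=E P3=I  mem[L6]=50
10. P3: load  L1  bus=[BusRd]  L1: P0=S P1=I P2=I P3=S  mem[L1]=20
11. P1: store L2 := 80  bus=[BusRdX]  L2: P0=I P1=M P2=I P3=I  mem[L2]=10

memory[L3] = 25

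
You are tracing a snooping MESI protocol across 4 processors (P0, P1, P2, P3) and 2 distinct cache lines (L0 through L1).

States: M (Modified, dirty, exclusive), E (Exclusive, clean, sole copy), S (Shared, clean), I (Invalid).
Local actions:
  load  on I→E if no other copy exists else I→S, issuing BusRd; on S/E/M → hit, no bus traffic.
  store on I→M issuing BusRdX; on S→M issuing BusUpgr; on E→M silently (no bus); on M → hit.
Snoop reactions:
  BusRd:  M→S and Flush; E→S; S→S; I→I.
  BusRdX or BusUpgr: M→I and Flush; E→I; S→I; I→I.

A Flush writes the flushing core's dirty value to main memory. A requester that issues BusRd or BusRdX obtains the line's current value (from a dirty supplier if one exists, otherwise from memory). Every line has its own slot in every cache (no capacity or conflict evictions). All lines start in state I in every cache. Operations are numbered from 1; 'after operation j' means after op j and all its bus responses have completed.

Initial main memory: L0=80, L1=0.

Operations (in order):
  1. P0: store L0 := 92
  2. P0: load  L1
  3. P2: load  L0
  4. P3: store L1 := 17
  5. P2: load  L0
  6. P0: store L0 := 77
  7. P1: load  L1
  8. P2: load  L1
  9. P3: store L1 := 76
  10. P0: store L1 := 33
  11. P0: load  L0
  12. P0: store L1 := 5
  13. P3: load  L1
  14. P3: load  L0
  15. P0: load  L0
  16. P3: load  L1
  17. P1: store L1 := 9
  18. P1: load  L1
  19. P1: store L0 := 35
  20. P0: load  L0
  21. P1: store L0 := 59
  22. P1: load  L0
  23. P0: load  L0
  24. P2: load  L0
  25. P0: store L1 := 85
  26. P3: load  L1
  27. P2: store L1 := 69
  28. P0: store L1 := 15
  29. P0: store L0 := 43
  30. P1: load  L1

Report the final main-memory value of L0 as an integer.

memory[L0] = 59

  op1 P0: store L0 := 92 → M/I/I/I on L0; bus BusRdX; mem=80
  op2 P0: load  L1 → E/I/I/I on L1; bus BusRd; mem=0
  op3 P2: load  L0 → S/I/S/I on L0; bus BusRd Flush; mem=92
  op4 P3: store L1 := 17 → I/I/I/M on L1; bus BusRdX; mem=0
  op5 P2: load  L0 → S/I/S/I on L0; bus (none); mem=92
  op6 P0: store L0 := 77 → M/I/I/I on L0; bus BusUpgr; mem=92
  op7 P1: load  L1 → I/S/I/S on L1; bus BusRd Flush; mem=17
  op8 P2: load  L1 → I/S/S/S on L1; bus BusRd; mem=17
  op9 P3: store L1 := 76 → I/I/I/M on L1; bus BusUpgr; mem=17
  op10 P0: store L1 := 33 → M/I/I/I on L1; bus BusRdX Flush; mem=76
  op11 P0: load  L0 → M/I/I/I on L0; bus (none); mem=92
  op12 P0: store L1 := 5 → M/I/I/I on L1; bus (none); mem=76
  op13 P3: load  L1 → S/I/I/S on L1; bus BusRd Flush; mem=5
  op14 P3: load  L0 → S/I/I/S on L0; bus BusRd Flush; mem=77
  op15 P0: load  L0 → S/I/I/S on L0; bus (none); mem=77
  op16 P3: load  L1 → S/I/I/S on L1; bus (none); mem=5
  op17 P1: store L1 := 9 → I/M/I/I on L1; bus BusRdX; mem=5
  op18 P1: load  L1 → I/M/I/I on L1; bus (none); mem=5
  op19 P1: store L0 := 35 → I/M/I/I on L0; bus BusRdX; mem=77
  op20 P0: load  L0 → S/S/I/I on L0; bus BusRd Flush; mem=35
  op21 P1: store L0 := 59 → I/M/I/I on L0; bus BusUpgr; mem=35
  op22 P1: load  L0 → I/M/I/I on L0; bus (none); mem=35
  op23 P0: load  L0 → S/S/I/I on L0; bus BusRd Flush; mem=59
  op24 P2: load  L0 → S/S/S/I on L0; bus BusRd; mem=59
  op25 P0: store L1 := 85 → M/I/I/I on L1; bus BusRdX Flush; mem=9
  op26 P3: load  L1 → S/I/I/S on L1; bus BusRd Flush; mem=85
  op27 P2: store L1 := 69 → I/I/M/I on L1; bus BusRdX; mem=85
  op28 P0: store L1 := 15 → M/I/I/I on L1; bus BusRdX Flush; mem=69
  op29 P0: store L0 := 43 → M/I/I/I on L0; bus BusUpgr; mem=59
  op30 P1: load  L1 → S/S/I/I on L1; bus BusRd Flush; mem=15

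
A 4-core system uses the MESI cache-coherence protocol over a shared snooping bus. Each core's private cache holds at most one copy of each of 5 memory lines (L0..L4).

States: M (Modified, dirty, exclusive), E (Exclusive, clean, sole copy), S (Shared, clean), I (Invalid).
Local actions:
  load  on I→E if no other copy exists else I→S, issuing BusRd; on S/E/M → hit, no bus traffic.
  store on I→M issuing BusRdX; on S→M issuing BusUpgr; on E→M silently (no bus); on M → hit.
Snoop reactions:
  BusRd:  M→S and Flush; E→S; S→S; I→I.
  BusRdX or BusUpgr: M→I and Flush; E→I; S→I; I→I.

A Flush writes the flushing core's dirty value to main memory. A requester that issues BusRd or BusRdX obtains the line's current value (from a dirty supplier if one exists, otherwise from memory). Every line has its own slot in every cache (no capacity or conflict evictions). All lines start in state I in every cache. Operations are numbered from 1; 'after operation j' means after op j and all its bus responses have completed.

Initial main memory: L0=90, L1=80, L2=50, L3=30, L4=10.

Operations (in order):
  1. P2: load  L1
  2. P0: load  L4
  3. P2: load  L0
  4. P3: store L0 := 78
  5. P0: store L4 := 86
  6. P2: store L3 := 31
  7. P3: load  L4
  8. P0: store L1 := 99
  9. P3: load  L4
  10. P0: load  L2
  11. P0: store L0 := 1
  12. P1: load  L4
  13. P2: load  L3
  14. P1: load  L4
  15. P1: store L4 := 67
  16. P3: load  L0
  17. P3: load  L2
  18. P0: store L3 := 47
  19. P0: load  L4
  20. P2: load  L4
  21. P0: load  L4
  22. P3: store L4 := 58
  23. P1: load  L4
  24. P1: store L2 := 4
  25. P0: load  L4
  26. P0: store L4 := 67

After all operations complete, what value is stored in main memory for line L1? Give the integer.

step 1: P2: load  L1  ⟶  IIEI  (L1)  txn=BusRd  M[L1]=80
step 2: P0: load  L4  ⟶  EIII  (L4)  txn=BusRd  M[L4]=10
step 3: P2: load  L0  ⟶  IIEI  (L0)  txn=BusRd  M[L0]=90
step 4: P3: store L0 := 78  ⟶  IIIM  (L0)  txn=BusRdX  M[L0]=90
step 5: P0: store L4 := 86  ⟶  MIII  (L4)  txn=∅  M[L4]=10
step 6: P2: store L3 := 31  ⟶  IIMI  (L3)  txn=BusRdX  M[L3]=30
step 7: P3: load  L4  ⟶  SIIS  (L4)  txn=BusRd+Flush  M[L4]=86
step 8: P0: store L1 := 99  ⟶  MIII  (L1)  txn=BusRdX  M[L1]=80
step 9: P3: load  L4  ⟶  SIIS  (L4)  txn=∅  M[L4]=86
step 10: P0: load  L2  ⟶  EIII  (L2)  txn=BusRd  M[L2]=50
step 11: P0: store L0 := 1  ⟶  MIII  (L0)  txn=BusRdX+Flush  M[L0]=78
step 12: P1: load  L4  ⟶  SSIS  (L4)  txn=BusRd  M[L4]=86
step 13: P2: load  L3  ⟶  IIMI  (L3)  txn=∅  M[L3]=30
step 14: P1: load  L4  ⟶  SSIS  (L4)  txn=∅  M[L4]=86
step 15: P1: store L4 := 67  ⟶  IMII  (L4)  txn=BusUpgr  M[L4]=86
step 16: P3: load  L0  ⟶  SIIS  (L0)  txn=BusRd+Flush  M[L0]=1
step 17: P3: load  L2  ⟶  SIIS  (L2)  txn=BusRd  M[L2]=50
step 18: P0: store L3 := 47  ⟶  MIII  (L3)  txn=BusRdX+Flush  M[L3]=31
step 19: P0: load  L4  ⟶  SSII  (L4)  txn=BusRd+Flush  M[L4]=67
step 20: P2: load  L4  ⟶  SSSI  (L4)  txn=BusRd  M[L4]=67
step 21: P0: load  L4  ⟶  SSSI  (L4)  txn=∅  M[L4]=67
step 22: P3: store L4 := 58  ⟶  IIIM  (L4)  txn=BusRdX  M[L4]=67
step 23: P1: load  L4  ⟶  ISIS  (L4)  txn=BusRd+Flush  M[L4]=58
step 24: P1: store L2 := 4  ⟶  IMII  (L2)  txn=BusRdX  M[L2]=50
step 25: P0: load  L4  ⟶  SSIS  (L4)  txn=BusRd  M[L4]=58
step 26: P0: store L4 := 67  ⟶  MIII  (L4)  txn=BusUpgr  M[L4]=58

memory[L1] = 80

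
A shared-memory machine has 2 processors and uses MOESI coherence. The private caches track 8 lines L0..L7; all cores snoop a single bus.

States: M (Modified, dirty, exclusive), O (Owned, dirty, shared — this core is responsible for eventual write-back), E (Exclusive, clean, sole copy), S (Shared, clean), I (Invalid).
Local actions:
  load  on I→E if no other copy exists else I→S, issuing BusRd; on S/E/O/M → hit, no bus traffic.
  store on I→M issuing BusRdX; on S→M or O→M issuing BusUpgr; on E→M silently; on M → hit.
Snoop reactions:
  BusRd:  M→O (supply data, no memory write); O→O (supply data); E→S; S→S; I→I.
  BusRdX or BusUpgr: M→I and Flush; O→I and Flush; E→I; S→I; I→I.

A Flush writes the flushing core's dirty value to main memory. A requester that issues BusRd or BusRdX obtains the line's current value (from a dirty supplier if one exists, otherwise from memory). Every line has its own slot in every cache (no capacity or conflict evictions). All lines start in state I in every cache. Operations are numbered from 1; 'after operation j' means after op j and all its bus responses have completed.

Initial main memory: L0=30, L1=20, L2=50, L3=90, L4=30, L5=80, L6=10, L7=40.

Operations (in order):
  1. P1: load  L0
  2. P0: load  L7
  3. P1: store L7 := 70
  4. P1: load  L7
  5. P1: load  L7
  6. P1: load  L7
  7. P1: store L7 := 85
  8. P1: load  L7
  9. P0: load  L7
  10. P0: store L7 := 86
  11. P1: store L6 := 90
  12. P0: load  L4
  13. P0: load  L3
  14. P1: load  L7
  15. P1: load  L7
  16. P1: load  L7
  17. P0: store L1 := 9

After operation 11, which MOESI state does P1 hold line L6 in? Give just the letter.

step 1: P1: load  L0  ⟶  IE  (L0)  txn=BusRd  M[L0]=30
step 2: P0: load  L7  ⟶  EI  (L7)  txn=BusRd  M[L7]=40
step 3: P1: store L7 := 70  ⟶  IM  (L7)  txn=BusRdX  M[L7]=40
step 4: P1: load  L7  ⟶  IM  (L7)  txn=∅  M[L7]=40
step 5: P1: load  L7  ⟶  IM  (L7)  txn=∅  M[L7]=40
step 6: P1: load  L7  ⟶  IM  (L7)  txn=∅  M[L7]=40
step 7: P1: store L7 := 85  ⟶  IM  (L7)  txn=∅  M[L7]=40
step 8: P1: load  L7  ⟶  IM  (L7)  txn=∅  M[L7]=40
step 9: P0: load  L7  ⟶  SO  (L7)  txn=BusRd  M[L7]=40
step 10: P0: store L7 := 86  ⟶  MI  (L7)  txn=BusUpgr+Flush  M[L7]=85
step 11: P1: store L6 := 90  ⟶  IM  (L6)  txn=BusRdX  M[L6]=10
step 12: P0: load  L4  ⟶  EI  (L4)  txn=BusRd  M[L4]=30
step 13: P0: load  L3  ⟶  EI  (L3)  txn=BusRd  M[L3]=90
step 14: P1: load  L7  ⟶  OS  (L7)  txn=BusRd  M[L7]=85
step 15: P1: load  L7  ⟶  OS  (L7)  txn=∅  M[L7]=85
step 16: P1: load  L7  ⟶  OS  (L7)  txn=∅  M[L7]=85
step 17: P0: store L1 := 9  ⟶  MI  (L1)  txn=BusRdX  M[L1]=20

state = M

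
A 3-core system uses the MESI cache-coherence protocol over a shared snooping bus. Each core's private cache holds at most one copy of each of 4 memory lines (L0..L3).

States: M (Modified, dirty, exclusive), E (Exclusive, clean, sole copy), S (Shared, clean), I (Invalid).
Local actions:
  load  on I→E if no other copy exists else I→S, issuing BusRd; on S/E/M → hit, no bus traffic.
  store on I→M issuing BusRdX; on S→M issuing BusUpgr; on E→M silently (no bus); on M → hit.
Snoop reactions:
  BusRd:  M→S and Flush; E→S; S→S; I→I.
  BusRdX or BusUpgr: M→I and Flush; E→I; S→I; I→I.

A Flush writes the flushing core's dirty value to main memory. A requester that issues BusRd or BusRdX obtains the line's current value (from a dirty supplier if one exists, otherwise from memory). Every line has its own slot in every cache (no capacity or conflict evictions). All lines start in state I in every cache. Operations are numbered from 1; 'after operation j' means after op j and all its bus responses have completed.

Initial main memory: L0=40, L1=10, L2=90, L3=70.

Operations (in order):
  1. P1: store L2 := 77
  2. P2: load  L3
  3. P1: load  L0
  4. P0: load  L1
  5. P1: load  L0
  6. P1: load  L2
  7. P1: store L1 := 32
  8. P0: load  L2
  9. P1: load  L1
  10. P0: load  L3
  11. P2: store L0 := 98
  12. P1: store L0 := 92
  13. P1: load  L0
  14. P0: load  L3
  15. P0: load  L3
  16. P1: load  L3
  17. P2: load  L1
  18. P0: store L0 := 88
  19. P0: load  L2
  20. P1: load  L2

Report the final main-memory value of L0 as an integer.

  op1 P1: store L2 := 77 → I/M/I on L2; bus BusRdX; mem=90
  op2 P2: load  L3 → I/I/E on L3; bus BusRd; mem=70
  op3 P1: load  L0 → I/E/I on L0; bus BusRd; mem=40
  op4 P0: load  L1 → E/I/I on L1; bus BusRd; mem=10
  op5 P1: load  L0 → I/E/I on L0; bus (none); mem=40
  op6 P1: load  L2 → I/M/I on L2; bus (none); mem=90
  op7 P1: store L1 := 32 → I/M/I on L1; bus BusRdX; mem=10
  op8 P0: load  L2 → S/S/I on L2; bus BusRd Flush; mem=77
  op9 P1: load  L1 → I/M/I on L1; bus (none); mem=10
  op10 P0: load  L3 → S/I/S on L3; bus BusRd; mem=70
  op11 P2: store L0 := 98 → I/I/M on L0; bus BusRdX; mem=40
  op12 P1: store L0 := 92 → I/M/I on L0; bus BusRdX Flush; mem=98
  op13 P1: load  L0 → I/M/I on L0; bus (none); mem=98
  op14 P0: load  L3 → S/I/S on L3; bus (none); mem=70
  op15 P0: load  L3 → S/I/S on L3; bus (none); mem=70
  op16 P1: load  L3 → S/S/S on L3; bus BusRd; mem=70
  op17 P2: load  L1 → I/S/S on L1; bus BusRd Flush; mem=32
  op18 P0: store L0 := 88 → M/I/I on L0; bus BusRdX Flush; mem=92
  op19 P0: load  L2 → S/S/I on L2; bus (none); mem=77
  op20 P1: load  L2 → S/S/I on L2; bus (none); mem=77

memory[L0] = 92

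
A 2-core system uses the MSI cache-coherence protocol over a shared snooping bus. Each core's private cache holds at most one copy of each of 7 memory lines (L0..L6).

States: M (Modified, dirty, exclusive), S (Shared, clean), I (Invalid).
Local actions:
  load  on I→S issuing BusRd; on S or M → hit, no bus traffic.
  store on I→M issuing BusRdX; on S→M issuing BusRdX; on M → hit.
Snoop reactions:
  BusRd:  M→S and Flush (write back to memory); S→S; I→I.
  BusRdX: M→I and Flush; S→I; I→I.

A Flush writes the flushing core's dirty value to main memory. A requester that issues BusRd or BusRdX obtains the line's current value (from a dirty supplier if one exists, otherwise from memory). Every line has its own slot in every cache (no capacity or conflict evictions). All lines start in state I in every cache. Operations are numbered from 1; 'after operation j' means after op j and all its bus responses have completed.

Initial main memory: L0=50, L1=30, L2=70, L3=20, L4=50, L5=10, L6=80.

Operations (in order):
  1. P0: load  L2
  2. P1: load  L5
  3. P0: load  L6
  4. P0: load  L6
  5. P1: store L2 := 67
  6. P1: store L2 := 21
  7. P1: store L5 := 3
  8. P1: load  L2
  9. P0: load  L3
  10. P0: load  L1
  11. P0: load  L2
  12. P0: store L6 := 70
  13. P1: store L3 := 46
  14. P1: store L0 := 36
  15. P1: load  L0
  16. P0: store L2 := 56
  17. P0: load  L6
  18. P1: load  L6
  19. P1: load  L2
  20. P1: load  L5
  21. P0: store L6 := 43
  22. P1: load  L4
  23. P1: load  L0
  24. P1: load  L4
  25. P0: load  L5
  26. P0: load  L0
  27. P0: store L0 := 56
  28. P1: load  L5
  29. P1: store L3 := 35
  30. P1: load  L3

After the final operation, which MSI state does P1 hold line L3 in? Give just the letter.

state = M

[1] P0: load  L2 | P0:S(70), P1:I | bus: BusRd
[2] P1: load  L5 | P0:I, P1:S(10) | bus: BusRd
[3] P0: load  L6 | P0:S(80), P1:I | bus: BusRd
[4] P0: load  L6 | P0:S(80), P1:I | bus: none
[5] P1: store L2 := 67 | P0:I, P1:M(67) | bus: BusRdX
[6] P1: store L2 := 21 | P0:I, P1:M(21) | bus: none
[7] P1: store L5 := 3 | P0:I, P1:M(3) | bus: BusRdX
[8] P1: load  L2 | P0:I, P1:M(21) | bus: none
[9] P0: load  L3 | P0:S(20), P1:I | bus: BusRd
[10] P0: load  L1 | P0:S(30), P1:I | bus: BusRd
[11] P0: load  L2 | P0:S(21), P1:S(21) | bus: BusRd,Flush
[12] P0: store L6 := 70 | P0:M(70), P1:I | bus: BusRdX
[13] P1: store L3 := 46 | P0:I, P1:M(46) | bus: BusRdX
[14] P1: store L0 := 36 | P0:I, P1:M(36) | bus: BusRdX
[15] P1: load  L0 | P0:I, P1:M(36) | bus: none
[16] P0: store L2 := 56 | P0:M(56), P1:I | bus: BusRdX
[17] P0: load  L6 | P0:M(70), P1:I | bus: none
[18] P1: load  L6 | P0:S(70), P1:S(70) | bus: BusRd,Flush
[19] P1: load  L2 | P0:S(56), P1:S(56) | bus: BusRd,Flush
[20] P1: load  L5 | P0:I, P1:M(3) | bus: none
[21] P0: store L6 := 43 | P0:M(43), P1:I | bus: BusRdX
[22] P1: load  L4 | P0:I, P1:S(50) | bus: BusRd
[23] P1: load  L0 | P0:I, P1:M(36) | bus: none
[24] P1: load  L4 | P0:I, P1:S(50) | bus: none
[25] P0: load  L5 | P0:S(3), P1:S(3) | bus: BusRd,Flush
[26] P0: load  L0 | P0:S(36), P1:S(36) | bus: BusRd,Flush
[27] P0: store L0 := 56 | P0:M(56), P1:I | bus: BusRdX
[28] P1: load  L5 | P0:S(3), P1:S(3) | bus: none
[29] P1: store L3 := 35 | P0:I, P1:M(35) | bus: none
[30] P1: load  L3 | P0:I, P1:M(35) | bus: none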